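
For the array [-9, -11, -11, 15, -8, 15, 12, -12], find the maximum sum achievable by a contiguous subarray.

Using Kadane's algorithm on [-9, -11, -11, 15, -8, 15, 12, -12]:

Scanning through the array:
Position 1 (value -11): max_ending_here = -11, max_so_far = -9
Position 2 (value -11): max_ending_here = -11, max_so_far = -9
Position 3 (value 15): max_ending_here = 15, max_so_far = 15
Position 4 (value -8): max_ending_here = 7, max_so_far = 15
Position 5 (value 15): max_ending_here = 22, max_so_far = 22
Position 6 (value 12): max_ending_here = 34, max_so_far = 34
Position 7 (value -12): max_ending_here = 22, max_so_far = 34

Maximum subarray: [15, -8, 15, 12]
Maximum sum: 34

The maximum subarray is [15, -8, 15, 12] with sum 34. This subarray runs from index 3 to index 6.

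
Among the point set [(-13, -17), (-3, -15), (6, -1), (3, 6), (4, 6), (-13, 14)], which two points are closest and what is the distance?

Computing all pairwise distances among 6 points:

d((-13, -17), (-3, -15)) = 10.198
d((-13, -17), (6, -1)) = 24.8395
d((-13, -17), (3, 6)) = 28.0179
d((-13, -17), (4, 6)) = 28.6007
d((-13, -17), (-13, 14)) = 31.0
d((-3, -15), (6, -1)) = 16.6433
d((-3, -15), (3, 6)) = 21.8403
d((-3, -15), (4, 6)) = 22.1359
d((-3, -15), (-13, 14)) = 30.6757
d((6, -1), (3, 6)) = 7.6158
d((6, -1), (4, 6)) = 7.2801
d((6, -1), (-13, 14)) = 24.2074
d((3, 6), (4, 6)) = 1.0 <-- minimum
d((3, 6), (-13, 14)) = 17.8885
d((4, 6), (-13, 14)) = 18.7883

Closest pair: (3, 6) and (4, 6) with distance 1.0

The closest pair is (3, 6) and (4, 6) with Euclidean distance 1.0. For 6 points, brute-force pairwise comparison is shown above. For large n, the divide-and-conquer algorithm (sort by x, recurse on halves, check the dividing strip) achieves O(n log n).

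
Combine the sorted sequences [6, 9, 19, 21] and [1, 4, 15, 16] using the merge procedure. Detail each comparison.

Merging process:

Compare 6 vs 1: take 1 from right. Merged: [1]
Compare 6 vs 4: take 4 from right. Merged: [1, 4]
Compare 6 vs 15: take 6 from left. Merged: [1, 4, 6]
Compare 9 vs 15: take 9 from left. Merged: [1, 4, 6, 9]
Compare 19 vs 15: take 15 from right. Merged: [1, 4, 6, 9, 15]
Compare 19 vs 16: take 16 from right. Merged: [1, 4, 6, 9, 15, 16]
Append remaining from left: [19, 21]. Merged: [1, 4, 6, 9, 15, 16, 19, 21]

Final merged array: [1, 4, 6, 9, 15, 16, 19, 21]
Total comparisons: 6

The merged array is [1, 4, 6, 9, 15, 16, 19, 21], requiring 6 comparisons. The merge step runs in O(n) time where n is the total number of elements.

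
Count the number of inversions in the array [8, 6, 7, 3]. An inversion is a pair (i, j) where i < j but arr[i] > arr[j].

Finding inversions in [8, 6, 7, 3]:

(0, 1): arr[0]=8 > arr[1]=6
(0, 2): arr[0]=8 > arr[2]=7
(0, 3): arr[0]=8 > arr[3]=3
(1, 3): arr[1]=6 > arr[3]=3
(2, 3): arr[2]=7 > arr[3]=3

Total inversions: 5

The array has 5 inversion(s): (0,1), (0,2), (0,3), (1,3), (2,3). Each pair (i,j) satisfies i < j and arr[i] > arr[j].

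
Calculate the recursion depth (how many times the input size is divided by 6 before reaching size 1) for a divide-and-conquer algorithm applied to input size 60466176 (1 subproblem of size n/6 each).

For divide and conquer with division factor 6:

Problem sizes at each level:
Level 0: 60466176
Level 1: 10077696
Level 2: 1679616
Level 3: 279936
Level 4: 46656
Level 5: 7776
Level 6: 1296
Level 7: 216
Level 8: 36
Level 9: 6
Level 10: 1

The root is level 0 and the size-1 base case is level 10 (the tree spans levels 0 through 10, i.e. 11 levels counting the root), so the depth is the number of divisions: log_6(60466176) = 10

The recursion tree depth is log_6(60466176) = 10. At each level, the problem size is divided by 6, so it takes 10 divisions to reduce to a base case of size 1. The algorithm makes 1 recursive call at each level.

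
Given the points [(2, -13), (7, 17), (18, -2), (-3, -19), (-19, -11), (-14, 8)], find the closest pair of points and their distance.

Computing all pairwise distances among 6 points:

d((2, -13), (7, 17)) = 30.4138
d((2, -13), (18, -2)) = 19.4165
d((2, -13), (-3, -19)) = 7.8102 <-- minimum
d((2, -13), (-19, -11)) = 21.095
d((2, -13), (-14, 8)) = 26.4008
d((7, 17), (18, -2)) = 21.9545
d((7, 17), (-3, -19)) = 37.3631
d((7, 17), (-19, -11)) = 38.2099
d((7, 17), (-14, 8)) = 22.8473
d((18, -2), (-3, -19)) = 27.0185
d((18, -2), (-19, -11)) = 38.0789
d((18, -2), (-14, 8)) = 33.5261
d((-3, -19), (-19, -11)) = 17.8885
d((-3, -19), (-14, 8)) = 29.1548
d((-19, -11), (-14, 8)) = 19.6469

Closest pair: (2, -13) and (-3, -19) with distance 7.8102

The closest pair is (2, -13) and (-3, -19) with Euclidean distance 7.8102. For 6 points, brute-force pairwise comparison is shown above. For large n, the divide-and-conquer algorithm (sort by x, recurse on halves, check the dividing strip) achieves O(n log n).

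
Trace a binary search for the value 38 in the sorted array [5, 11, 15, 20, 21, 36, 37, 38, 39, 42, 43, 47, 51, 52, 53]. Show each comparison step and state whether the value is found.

Binary search for 38 in [5, 11, 15, 20, 21, 36, 37, 38, 39, 42, 43, 47, 51, 52, 53]:

lo=0, hi=14, mid=7, arr[mid]=38 -> Found target at index 7!

Binary search finds 38 at index 7 after 1 comparisons. The search repeatedly halves the search space by comparing with the middle element.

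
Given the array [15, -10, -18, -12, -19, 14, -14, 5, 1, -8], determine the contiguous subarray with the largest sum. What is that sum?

Using Kadane's algorithm on [15, -10, -18, -12, -19, 14, -14, 5, 1, -8]:

Scanning through the array:
Position 1 (value -10): max_ending_here = 5, max_so_far = 15
Position 2 (value -18): max_ending_here = -13, max_so_far = 15
Position 3 (value -12): max_ending_here = -12, max_so_far = 15
Position 4 (value -19): max_ending_here = -19, max_so_far = 15
Position 5 (value 14): max_ending_here = 14, max_so_far = 15
Position 6 (value -14): max_ending_here = 0, max_so_far = 15
Position 7 (value 5): max_ending_here = 5, max_so_far = 15
Position 8 (value 1): max_ending_here = 6, max_so_far = 15
Position 9 (value -8): max_ending_here = -2, max_so_far = 15

Maximum subarray: [15]
Maximum sum: 15

The maximum subarray is [15] with sum 15. This subarray runs from index 0 to index 0.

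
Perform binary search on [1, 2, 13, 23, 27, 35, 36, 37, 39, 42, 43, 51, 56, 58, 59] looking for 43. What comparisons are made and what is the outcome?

Binary search for 43 in [1, 2, 13, 23, 27, 35, 36, 37, 39, 42, 43, 51, 56, 58, 59]:

lo=0, hi=14, mid=7, arr[mid]=37 -> 37 < 43, search right half
lo=8, hi=14, mid=11, arr[mid]=51 -> 51 > 43, search left half
lo=8, hi=10, mid=9, arr[mid]=42 -> 42 < 43, search right half
lo=10, hi=10, mid=10, arr[mid]=43 -> Found target at index 10!

Binary search finds 43 at index 10 after 4 comparisons. The search repeatedly halves the search space by comparing with the middle element.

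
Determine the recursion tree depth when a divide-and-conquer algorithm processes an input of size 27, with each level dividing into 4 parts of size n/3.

For divide and conquer with division factor 3:

Problem sizes at each level:
Level 0: 27
Level 1: 9
Level 2: 3
Level 3: 1

The root is level 0 and the size-1 base case is level 3 (the tree spans levels 0 through 3, i.e. 4 levels counting the root), so the depth is the number of divisions: log_3(27) = 3

The recursion tree depth is log_3(27) = 3. At each level, the problem size is divided by 3, so it takes 3 divisions to reduce to a base case of size 1. The algorithm makes 4 recursive calls at each level.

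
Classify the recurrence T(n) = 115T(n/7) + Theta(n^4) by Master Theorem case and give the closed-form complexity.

Master Theorem for T(n) = 115T(n/7) + O(n^4):

a = 115, b = 7, c = 4
log_b(a) = log_7(115) = 2.4384

Case 3: c = 4 > log_7(115) = 2.4384
T(n) = O(n^4) = O(n^4)

For T(n) = 115T(n/7) + O(n^4): log_7(115) = 2.4384. This is Case 3 of the Master Theorem (c > log_b(a), work dominated by root), giving O(n^4).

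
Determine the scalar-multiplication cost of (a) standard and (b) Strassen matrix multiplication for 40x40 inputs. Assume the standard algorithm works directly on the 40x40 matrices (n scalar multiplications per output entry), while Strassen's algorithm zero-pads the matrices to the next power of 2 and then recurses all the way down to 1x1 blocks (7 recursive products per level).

Matrix multiplication for 40x40 matrices:

Strassen's algorithm requires power-of-2 dimensions. Pad 40x40 to 64x64 (next power of 2).

Standard algorithm: 40^3 = 64000 multiplications
Strassen's algorithm: 7^(log2(64)) = 7^6 = 117649 multiplications
Difference: 64000 - 117649 = -53649 (Strassen uses MORE here due to padding overhead — for small or just-over-power-of-2 n, padding can outweigh the per-level savings)

Standard: 64000 multiplications (40^3). Strassen: 117649 multiplications (7^6, after padding to 64x64). Strassen reduces 8 recursive multiplications to 7 at each level.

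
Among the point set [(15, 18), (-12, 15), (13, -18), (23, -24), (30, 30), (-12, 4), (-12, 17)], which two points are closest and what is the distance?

Computing all pairwise distances among 7 points:

d((15, 18), (-12, 15)) = 27.1662
d((15, 18), (13, -18)) = 36.0555
d((15, 18), (23, -24)) = 42.7551
d((15, 18), (30, 30)) = 19.2094
d((15, 18), (-12, 4)) = 30.4138
d((15, 18), (-12, 17)) = 27.0185
d((-12, 15), (13, -18)) = 41.4005
d((-12, 15), (23, -24)) = 52.4023
d((-12, 15), (30, 30)) = 44.5982
d((-12, 15), (-12, 4)) = 11.0
d((-12, 15), (-12, 17)) = 2.0 <-- minimum
d((13, -18), (23, -24)) = 11.6619
d((13, -18), (30, 30)) = 50.9215
d((13, -18), (-12, 4)) = 33.3017
d((13, -18), (-12, 17)) = 43.0116
d((23, -24), (30, 30)) = 54.4518
d((23, -24), (-12, 4)) = 44.8219
d((23, -24), (-12, 17)) = 53.9073
d((30, 30), (-12, 4)) = 49.3964
d((30, 30), (-12, 17)) = 43.9659
d((-12, 4), (-12, 17)) = 13.0

Closest pair: (-12, 15) and (-12, 17) with distance 2.0

The closest pair is (-12, 15) and (-12, 17) with Euclidean distance 2.0. For 7 points, brute-force pairwise comparison is shown above. For large n, the divide-and-conquer algorithm (sort by x, recurse on halves, check the dividing strip) achieves O(n log n).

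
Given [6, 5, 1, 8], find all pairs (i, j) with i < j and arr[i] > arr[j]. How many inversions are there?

Finding inversions in [6, 5, 1, 8]:

(0, 1): arr[0]=6 > arr[1]=5
(0, 2): arr[0]=6 > arr[2]=1
(1, 2): arr[1]=5 > arr[2]=1

Total inversions: 3

The array has 3 inversion(s): (0,1), (0,2), (1,2). Each pair (i,j) satisfies i < j and arr[i] > arr[j].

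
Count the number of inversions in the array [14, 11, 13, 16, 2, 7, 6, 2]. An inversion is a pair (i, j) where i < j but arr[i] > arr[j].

Finding inversions in [14, 11, 13, 16, 2, 7, 6, 2]:

(0, 1): arr[0]=14 > arr[1]=11
(0, 2): arr[0]=14 > arr[2]=13
(0, 4): arr[0]=14 > arr[4]=2
(0, 5): arr[0]=14 > arr[5]=7
(0, 6): arr[0]=14 > arr[6]=6
(0, 7): arr[0]=14 > arr[7]=2
(1, 4): arr[1]=11 > arr[4]=2
(1, 5): arr[1]=11 > arr[5]=7
(1, 6): arr[1]=11 > arr[6]=6
(1, 7): arr[1]=11 > arr[7]=2
(2, 4): arr[2]=13 > arr[4]=2
(2, 5): arr[2]=13 > arr[5]=7
(2, 6): arr[2]=13 > arr[6]=6
(2, 7): arr[2]=13 > arr[7]=2
(3, 4): arr[3]=16 > arr[4]=2
(3, 5): arr[3]=16 > arr[5]=7
(3, 6): arr[3]=16 > arr[6]=6
(3, 7): arr[3]=16 > arr[7]=2
(5, 6): arr[5]=7 > arr[6]=6
(5, 7): arr[5]=7 > arr[7]=2
(6, 7): arr[6]=6 > arr[7]=2

Total inversions: 21

The array has 21 inversion(s): (0,1), (0,2), (0,4), (0,5), (0,6), (0,7), (1,4), (1,5), (1,6), (1,7), (2,4), (2,5), (2,6), (2,7), (3,4), (3,5), (3,6), (3,7), (5,6), (5,7), (6,7). Each pair (i,j) satisfies i < j and arr[i] > arr[j].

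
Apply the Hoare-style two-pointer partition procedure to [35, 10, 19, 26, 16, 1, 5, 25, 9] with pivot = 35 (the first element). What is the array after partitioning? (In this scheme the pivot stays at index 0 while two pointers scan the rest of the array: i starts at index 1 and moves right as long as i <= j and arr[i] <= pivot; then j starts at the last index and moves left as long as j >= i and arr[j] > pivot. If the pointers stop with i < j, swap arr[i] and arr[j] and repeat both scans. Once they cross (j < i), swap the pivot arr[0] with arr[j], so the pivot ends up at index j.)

Hoare-style two-pointer partition with pivot = 35:

Initial array: [35, 10, 19, 26, 16, 1, 5, 25, 9]

Pointers start at i = 1, j = 8.
i ends at 9, j ends at 8: the pointers have crossed (j < i), so scanning stops.

Swap pivot arr[0] with arr[8] to place pivot at position 8: [9, 10, 19, 26, 16, 1, 5, 25, 35]
Pivot position: 8

After partitioning with pivot 35, the array becomes [9, 10, 19, 26, 16, 1, 5, 25, 35]. The pivot is placed at index 8. All elements to the left of the pivot are <= 35, and all elements to the right are > 35.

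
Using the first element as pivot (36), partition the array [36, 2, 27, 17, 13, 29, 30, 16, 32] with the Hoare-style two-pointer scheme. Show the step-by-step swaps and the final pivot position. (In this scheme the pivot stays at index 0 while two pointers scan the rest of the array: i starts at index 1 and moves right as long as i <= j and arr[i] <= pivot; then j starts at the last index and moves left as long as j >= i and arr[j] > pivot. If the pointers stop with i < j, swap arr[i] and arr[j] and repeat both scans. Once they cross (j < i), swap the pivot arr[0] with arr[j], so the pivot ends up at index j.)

Hoare-style two-pointer partition with pivot = 36:

Initial array: [36, 2, 27, 17, 13, 29, 30, 16, 32]

Pointers start at i = 1, j = 8.
i ends at 9, j ends at 8: the pointers have crossed (j < i), so scanning stops.

Swap pivot arr[0] with arr[8] to place pivot at position 8: [32, 2, 27, 17, 13, 29, 30, 16, 36]
Pivot position: 8

After partitioning with pivot 36, the array becomes [32, 2, 27, 17, 13, 29, 30, 16, 36]. The pivot is placed at index 8. All elements to the left of the pivot are <= 36, and all elements to the right are > 36.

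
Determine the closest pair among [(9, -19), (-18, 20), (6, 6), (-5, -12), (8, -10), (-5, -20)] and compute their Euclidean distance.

Computing all pairwise distances among 6 points:

d((9, -19), (-18, 20)) = 47.4342
d((9, -19), (6, 6)) = 25.1794
d((9, -19), (-5, -12)) = 15.6525
d((9, -19), (8, -10)) = 9.0554
d((9, -19), (-5, -20)) = 14.0357
d((-18, 20), (6, 6)) = 27.7849
d((-18, 20), (-5, -12)) = 34.5398
d((-18, 20), (8, -10)) = 39.6989
d((-18, 20), (-5, -20)) = 42.0595
d((6, 6), (-5, -12)) = 21.095
d((6, 6), (8, -10)) = 16.1245
d((6, 6), (-5, -20)) = 28.2312
d((-5, -12), (8, -10)) = 13.1529
d((-5, -12), (-5, -20)) = 8.0 <-- minimum
d((8, -10), (-5, -20)) = 16.4012

Closest pair: (-5, -12) and (-5, -20) with distance 8.0

The closest pair is (-5, -12) and (-5, -20) with Euclidean distance 8.0. For 6 points, brute-force pairwise comparison is shown above. For large n, the divide-and-conquer algorithm (sort by x, recurse on halves, check the dividing strip) achieves O(n log n).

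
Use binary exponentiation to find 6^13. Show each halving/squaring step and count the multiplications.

Computing 6^13 by squaring (build up from 6^1; each line after the first costs one multiplication):

6^1 = 6
6^2 = (6^1)^2 = 6^2 = 36
6^3 = 6 * 6^2 = 6 * 36 = 216
6^6 = (6^3)^2 = 216^2 = 46656
6^12 = (6^6)^2 = 46656^2 = 2176782336
6^13 = 6 * 6^12 = 6 * 2176782336 = 13060694016

Result: 13060694016
Multiplications needed: 5 (5 lines after 6^1)

6^13 = 13060694016. Using exponentiation by squaring, this requires 5 multiplications. The key idea: if the exponent is even, square the half-power; if odd, multiply by the base once.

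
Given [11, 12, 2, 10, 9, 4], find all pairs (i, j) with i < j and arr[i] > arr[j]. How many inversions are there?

Finding inversions in [11, 12, 2, 10, 9, 4]:

(0, 2): arr[0]=11 > arr[2]=2
(0, 3): arr[0]=11 > arr[3]=10
(0, 4): arr[0]=11 > arr[4]=9
(0, 5): arr[0]=11 > arr[5]=4
(1, 2): arr[1]=12 > arr[2]=2
(1, 3): arr[1]=12 > arr[3]=10
(1, 4): arr[1]=12 > arr[4]=9
(1, 5): arr[1]=12 > arr[5]=4
(3, 4): arr[3]=10 > arr[4]=9
(3, 5): arr[3]=10 > arr[5]=4
(4, 5): arr[4]=9 > arr[5]=4

Total inversions: 11

The array has 11 inversion(s): (0,2), (0,3), (0,4), (0,5), (1,2), (1,3), (1,4), (1,5), (3,4), (3,5), (4,5). Each pair (i,j) satisfies i < j and arr[i] > arr[j].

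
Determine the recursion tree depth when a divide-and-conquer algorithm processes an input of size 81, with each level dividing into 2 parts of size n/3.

For divide and conquer with division factor 3:

Problem sizes at each level:
Level 0: 81
Level 1: 27
Level 2: 9
Level 3: 3
Level 4: 1

The root is level 0 and the size-1 base case is level 4 (the tree spans levels 0 through 4, i.e. 5 levels counting the root), so the depth is the number of divisions: log_3(81) = 4

The recursion tree depth is log_3(81) = 4. At each level, the problem size is divided by 3, so it takes 4 divisions to reduce to a base case of size 1. The algorithm makes 2 recursive calls at each level.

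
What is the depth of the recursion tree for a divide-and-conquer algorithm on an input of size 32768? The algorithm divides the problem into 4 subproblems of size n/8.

For divide and conquer with division factor 8:

Problem sizes at each level:
Level 0: 32768
Level 1: 4096
Level 2: 512
Level 3: 64
Level 4: 8
Level 5: 1

The root is level 0 and the size-1 base case is level 5 (the tree spans levels 0 through 5, i.e. 6 levels counting the root), so the depth is the number of divisions: log_8(32768) = 5

The recursion tree depth is log_8(32768) = 5. At each level, the problem size is divided by 8, so it takes 5 divisions to reduce to a base case of size 1. The algorithm makes 4 recursive calls at each level.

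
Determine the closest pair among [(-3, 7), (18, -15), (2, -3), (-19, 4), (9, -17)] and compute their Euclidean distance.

Computing all pairwise distances among 5 points:

d((-3, 7), (18, -15)) = 30.4138
d((-3, 7), (2, -3)) = 11.1803
d((-3, 7), (-19, 4)) = 16.2788
d((-3, 7), (9, -17)) = 26.8328
d((18, -15), (2, -3)) = 20.0
d((18, -15), (-19, 4)) = 41.5933
d((18, -15), (9, -17)) = 9.2195 <-- minimum
d((2, -3), (-19, 4)) = 22.1359
d((2, -3), (9, -17)) = 15.6525
d((-19, 4), (9, -17)) = 35.0

Closest pair: (18, -15) and (9, -17) with distance 9.2195

The closest pair is (18, -15) and (9, -17) with Euclidean distance 9.2195. For 5 points, brute-force pairwise comparison is shown above. For large n, the divide-and-conquer algorithm (sort by x, recurse on halves, check the dividing strip) achieves O(n log n).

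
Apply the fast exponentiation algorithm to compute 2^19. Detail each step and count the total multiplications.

Computing 2^19 by squaring (build up from 2^1; each line after the first costs one multiplication):

2^1 = 2
2^2 = (2^1)^2 = 2^2 = 4
2^4 = (2^2)^2 = 4^2 = 16
2^8 = (2^4)^2 = 16^2 = 256
2^9 = 2 * 2^8 = 2 * 256 = 512
2^18 = (2^9)^2 = 512^2 = 262144
2^19 = 2 * 2^18 = 2 * 262144 = 524288

Result: 524288
Multiplications needed: 6 (6 lines after 2^1)

2^19 = 524288. Using exponentiation by squaring, this requires 6 multiplications. The key idea: if the exponent is even, square the half-power; if odd, multiply by the base once.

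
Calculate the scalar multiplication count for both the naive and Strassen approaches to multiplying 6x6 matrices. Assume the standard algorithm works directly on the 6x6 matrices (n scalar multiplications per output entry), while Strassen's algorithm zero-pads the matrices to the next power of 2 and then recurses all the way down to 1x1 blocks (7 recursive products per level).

Matrix multiplication for 6x6 matrices:

Strassen's algorithm requires power-of-2 dimensions. Pad 6x6 to 8x8 (next power of 2).

Standard algorithm: 6^3 = 216 multiplications
Strassen's algorithm: 7^(log2(8)) = 7^3 = 343 multiplications
Difference: 216 - 343 = -127 (Strassen uses MORE here due to padding overhead — for small or just-over-power-of-2 n, padding can outweigh the per-level savings)

Standard: 216 multiplications (6^3). Strassen: 343 multiplications (7^3, after padding to 8x8). Strassen reduces 8 recursive multiplications to 7 at each level.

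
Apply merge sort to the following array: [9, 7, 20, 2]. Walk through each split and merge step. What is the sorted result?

Merge sort trace:

Split: [9, 7, 20, 2] -> [9, 7] and [20, 2]
  Split: [9, 7] -> [9] and [7]
  Merge: [9] + [7] -> [7, 9]
  Split: [20, 2] -> [20] and [2]
  Merge: [20] + [2] -> [2, 20]
Merge: [7, 9] + [2, 20] -> [2, 7, 9, 20]

Final sorted array: [2, 7, 9, 20]

The merge sort proceeds by recursively splitting the array and merging sorted halves.
After all merges, the sorted array is [2, 7, 9, 20].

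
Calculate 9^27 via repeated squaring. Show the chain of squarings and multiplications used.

Computing 9^27 by squaring (build up from 9^1; each line after the first costs one multiplication):

9^1 = 9
9^2 = (9^1)^2 = 9^2 = 81
9^3 = 9 * 9^2 = 9 * 81 = 729
9^6 = (9^3)^2 = 729^2 = 531441
9^12 = (9^6)^2 = 531441^2 = 282429536481
9^13 = 9 * 9^12 = 9 * 282429536481 = 2541865828329
9^26 = (9^13)^2 = 2541865828329^2 = 6461081889226673298932241
9^27 = 9 * 9^26 = 9 * 6461081889226673298932241 = 58149737003040059690390169

Result: 58149737003040059690390169
Multiplications needed: 7 (7 lines after 9^1)

9^27 = 58149737003040059690390169. Using exponentiation by squaring, this requires 7 multiplications. The key idea: if the exponent is even, square the half-power; if odd, multiply by the base once.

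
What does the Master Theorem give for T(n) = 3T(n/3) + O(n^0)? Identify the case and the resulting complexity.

Master Theorem for T(n) = 3T(n/3) + O(n^0):

a = 3, b = 3, c = 0
log_b(a) = log_3(3) = 1.0000

Case 1: c = 0 < log_3(3) = 1.0000
T(n) = O(n^(log_3 3)) = O(n)

For T(n) = 3T(n/3) + O(n^0): log_3(3) = 1.0000. This is Case 1 of the Master Theorem (c < log_b(a), work dominated by leaves), giving O(n).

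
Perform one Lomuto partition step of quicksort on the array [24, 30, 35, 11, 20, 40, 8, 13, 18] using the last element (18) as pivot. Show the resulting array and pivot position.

Lomuto partition with pivot = 18:

Initial array: [24, 30, 35, 11, 20, 40, 8, 13, 18]

arr[0]=24 > 18: no swap
arr[1]=30 > 18: no swap
arr[2]=35 > 18: no swap
arr[3]=11 <= 18: swap with position 0, array becomes [11, 30, 35, 24, 20, 40, 8, 13, 18]
arr[4]=20 > 18: no swap
arr[5]=40 > 18: no swap
arr[6]=8 <= 18: swap with position 1, array becomes [11, 8, 35, 24, 20, 40, 30, 13, 18]
arr[7]=13 <= 18: swap with position 2, array becomes [11, 8, 13, 24, 20, 40, 30, 35, 18]

Place pivot at position 3: [11, 8, 13, 18, 20, 40, 30, 35, 24]
Pivot position: 3

After partitioning with pivot 18, the array becomes [11, 8, 13, 18, 20, 40, 30, 35, 24]. The pivot is placed at index 3. All elements to the left of the pivot are <= 18, and all elements to the right are > 18.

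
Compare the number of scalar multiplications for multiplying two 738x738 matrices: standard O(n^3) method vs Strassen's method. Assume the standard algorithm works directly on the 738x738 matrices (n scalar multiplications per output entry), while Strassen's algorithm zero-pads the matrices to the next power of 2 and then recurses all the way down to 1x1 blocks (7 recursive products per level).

Matrix multiplication for 738x738 matrices:

Strassen's algorithm requires power-of-2 dimensions. Pad 738x738 to 1024x1024 (next power of 2).

Standard algorithm: 738^3 = 401947272 multiplications
Strassen's algorithm: 7^(log2(1024)) = 7^10 = 282475249 multiplications
Savings: 401947272 - 282475249 = 119472023 multiplications

Standard: 401947272 multiplications (738^3). Strassen: 282475249 multiplications (7^10, after padding to 1024x1024). Strassen reduces 8 recursive multiplications to 7 at each level.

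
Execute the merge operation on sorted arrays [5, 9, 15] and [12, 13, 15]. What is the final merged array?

Merging process:

Compare 5 vs 12: take 5 from left. Merged: [5]
Compare 9 vs 12: take 9 from left. Merged: [5, 9]
Compare 15 vs 12: take 12 from right. Merged: [5, 9, 12]
Compare 15 vs 13: take 13 from right. Merged: [5, 9, 12, 13]
Compare 15 vs 15: take 15 from left. Merged: [5, 9, 12, 13, 15]
Append remaining from right: [15]. Merged: [5, 9, 12, 13, 15, 15]

Final merged array: [5, 9, 12, 13, 15, 15]
Total comparisons: 5

The merged array is [5, 9, 12, 13, 15, 15], requiring 5 comparisons. The merge step runs in O(n) time where n is the total number of elements.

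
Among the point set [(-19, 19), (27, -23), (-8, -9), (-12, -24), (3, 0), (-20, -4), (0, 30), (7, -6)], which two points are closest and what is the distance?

Computing all pairwise distances among 8 points:

d((-19, 19), (27, -23)) = 62.2896
d((-19, 19), (-8, -9)) = 30.0832
d((-19, 19), (-12, -24)) = 43.566
d((-19, 19), (3, 0)) = 29.0689
d((-19, 19), (-20, -4)) = 23.0217
d((-19, 19), (0, 30)) = 21.9545
d((-19, 19), (7, -6)) = 36.0694
d((27, -23), (-8, -9)) = 37.6962
d((27, -23), (-12, -24)) = 39.0128
d((27, -23), (3, 0)) = 33.2415
d((27, -23), (-20, -4)) = 50.6952
d((27, -23), (0, 30)) = 59.4811
d((27, -23), (7, -6)) = 26.2488
d((-8, -9), (-12, -24)) = 15.5242
d((-8, -9), (3, 0)) = 14.2127
d((-8, -9), (-20, -4)) = 13.0
d((-8, -9), (0, 30)) = 39.8121
d((-8, -9), (7, -6)) = 15.2971
d((-12, -24), (3, 0)) = 28.3019
d((-12, -24), (-20, -4)) = 21.5407
d((-12, -24), (0, 30)) = 55.3173
d((-12, -24), (7, -6)) = 26.1725
d((3, 0), (-20, -4)) = 23.3452
d((3, 0), (0, 30)) = 30.1496
d((3, 0), (7, -6)) = 7.2111 <-- minimum
d((-20, -4), (0, 30)) = 39.4462
d((-20, -4), (7, -6)) = 27.074
d((0, 30), (7, -6)) = 36.6742

Closest pair: (3, 0) and (7, -6) with distance 7.2111

The closest pair is (3, 0) and (7, -6) with Euclidean distance 7.2111. For 8 points, brute-force pairwise comparison is shown above. For large n, the divide-and-conquer algorithm (sort by x, recurse on halves, check the dividing strip) achieves O(n log n).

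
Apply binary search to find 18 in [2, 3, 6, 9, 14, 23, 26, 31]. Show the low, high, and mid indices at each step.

Binary search for 18 in [2, 3, 6, 9, 14, 23, 26, 31]:

lo=0, hi=7, mid=3, arr[mid]=9 -> 9 < 18, search right half
lo=4, hi=7, mid=5, arr[mid]=23 -> 23 > 18, search left half
lo=4, hi=4, mid=4, arr[mid]=14 -> 14 < 18, search right half
lo=5 > hi=4, target 18 not found

Binary search determines that 18 is not in the array after 3 comparisons. The search space was exhausted without finding the target.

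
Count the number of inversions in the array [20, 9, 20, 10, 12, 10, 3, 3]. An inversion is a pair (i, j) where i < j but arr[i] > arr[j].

Finding inversions in [20, 9, 20, 10, 12, 10, 3, 3]:

(0, 1): arr[0]=20 > arr[1]=9
(0, 3): arr[0]=20 > arr[3]=10
(0, 4): arr[0]=20 > arr[4]=12
(0, 5): arr[0]=20 > arr[5]=10
(0, 6): arr[0]=20 > arr[6]=3
(0, 7): arr[0]=20 > arr[7]=3
(1, 6): arr[1]=9 > arr[6]=3
(1, 7): arr[1]=9 > arr[7]=3
(2, 3): arr[2]=20 > arr[3]=10
(2, 4): arr[2]=20 > arr[4]=12
(2, 5): arr[2]=20 > arr[5]=10
(2, 6): arr[2]=20 > arr[6]=3
(2, 7): arr[2]=20 > arr[7]=3
(3, 6): arr[3]=10 > arr[6]=3
(3, 7): arr[3]=10 > arr[7]=3
(4, 5): arr[4]=12 > arr[5]=10
(4, 6): arr[4]=12 > arr[6]=3
(4, 7): arr[4]=12 > arr[7]=3
(5, 6): arr[5]=10 > arr[6]=3
(5, 7): arr[5]=10 > arr[7]=3

Total inversions: 20

The array has 20 inversion(s): (0,1), (0,3), (0,4), (0,5), (0,6), (0,7), (1,6), (1,7), (2,3), (2,4), (2,5), (2,6), (2,7), (3,6), (3,7), (4,5), (4,6), (4,7), (5,6), (5,7). Each pair (i,j) satisfies i < j and arr[i] > arr[j].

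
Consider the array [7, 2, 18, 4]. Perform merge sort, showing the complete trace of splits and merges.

Merge sort trace:

Split: [7, 2, 18, 4] -> [7, 2] and [18, 4]
  Split: [7, 2] -> [7] and [2]
  Merge: [7] + [2] -> [2, 7]
  Split: [18, 4] -> [18] and [4]
  Merge: [18] + [4] -> [4, 18]
Merge: [2, 7] + [4, 18] -> [2, 4, 7, 18]

Final sorted array: [2, 4, 7, 18]

The merge sort proceeds by recursively splitting the array and merging sorted halves.
After all merges, the sorted array is [2, 4, 7, 18].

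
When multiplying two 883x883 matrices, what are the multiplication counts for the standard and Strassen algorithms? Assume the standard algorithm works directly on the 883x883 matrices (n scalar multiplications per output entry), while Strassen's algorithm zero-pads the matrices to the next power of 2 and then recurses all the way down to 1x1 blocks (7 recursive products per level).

Matrix multiplication for 883x883 matrices:

Strassen's algorithm requires power-of-2 dimensions. Pad 883x883 to 1024x1024 (next power of 2).

Standard algorithm: 883^3 = 688465387 multiplications
Strassen's algorithm: 7^(log2(1024)) = 7^10 = 282475249 multiplications
Savings: 688465387 - 282475249 = 405990138 multiplications

Standard: 688465387 multiplications (883^3). Strassen: 282475249 multiplications (7^10, after padding to 1024x1024). Strassen reduces 8 recursive multiplications to 7 at each level.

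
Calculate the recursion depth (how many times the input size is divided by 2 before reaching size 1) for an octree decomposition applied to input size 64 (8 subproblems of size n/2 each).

For divide and conquer with division factor 2:

Problem sizes at each level:
Level 0: 64
Level 1: 32
Level 2: 16
Level 3: 8
Level 4: 4
Level 5: 2
Level 6: 1

The root is level 0 and the size-1 base case is level 6 (the tree spans levels 0 through 6, i.e. 7 levels counting the root), so the depth is the number of divisions: log_2(64) = 6

The recursion tree depth is log_2(64) = 6. At each level, the problem size is divided by 2, so it takes 6 divisions to reduce to a base case of size 1. The algorithm makes 8 recursive calls at each level.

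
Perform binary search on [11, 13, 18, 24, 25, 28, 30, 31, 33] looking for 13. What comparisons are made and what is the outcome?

Binary search for 13 in [11, 13, 18, 24, 25, 28, 30, 31, 33]:

lo=0, hi=8, mid=4, arr[mid]=25 -> 25 > 13, search left half
lo=0, hi=3, mid=1, arr[mid]=13 -> Found target at index 1!

Binary search finds 13 at index 1 after 2 comparisons. The search repeatedly halves the search space by comparing with the middle element.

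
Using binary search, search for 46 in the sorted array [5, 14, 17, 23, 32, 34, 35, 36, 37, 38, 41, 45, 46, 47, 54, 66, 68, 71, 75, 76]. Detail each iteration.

Binary search for 46 in [5, 14, 17, 23, 32, 34, 35, 36, 37, 38, 41, 45, 46, 47, 54, 66, 68, 71, 75, 76]:

lo=0, hi=19, mid=9, arr[mid]=38 -> 38 < 46, search right half
lo=10, hi=19, mid=14, arr[mid]=54 -> 54 > 46, search left half
lo=10, hi=13, mid=11, arr[mid]=45 -> 45 < 46, search right half
lo=12, hi=13, mid=12, arr[mid]=46 -> Found target at index 12!

Binary search finds 46 at index 12 after 4 comparisons. The search repeatedly halves the search space by comparing with the middle element.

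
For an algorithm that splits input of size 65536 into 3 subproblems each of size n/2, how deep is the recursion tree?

For divide and conquer with division factor 2:

Problem sizes at each level:
Level 0: 65536
Level 1: 32768
Level 2: 16384
Level 3: 8192
Level 4: 4096
Level 5: 2048
Level 6: 1024
Level 7: 512
Level 8: 256
Level 9: 128
Level 10: 64
Level 11: 32
Level 12: 16
Level 13: 8
Level 14: 4
Level 15: 2
Level 16: 1

The root is level 0 and the size-1 base case is level 16 (the tree spans levels 0 through 16, i.e. 17 levels counting the root), so the depth is the number of divisions: log_2(65536) = 16

The recursion tree depth is log_2(65536) = 16. At each level, the problem size is divided by 2, so it takes 16 divisions to reduce to a base case of size 1. The algorithm makes 3 recursive calls at each level.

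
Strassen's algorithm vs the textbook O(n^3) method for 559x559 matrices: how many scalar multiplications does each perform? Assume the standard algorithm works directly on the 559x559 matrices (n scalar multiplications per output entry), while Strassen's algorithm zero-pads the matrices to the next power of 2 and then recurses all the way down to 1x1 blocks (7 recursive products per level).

Matrix multiplication for 559x559 matrices:

Strassen's algorithm requires power-of-2 dimensions. Pad 559x559 to 1024x1024 (next power of 2).

Standard algorithm: 559^3 = 174676879 multiplications
Strassen's algorithm: 7^(log2(1024)) = 7^10 = 282475249 multiplications
Difference: 174676879 - 282475249 = -107798370 (Strassen uses MORE here due to padding overhead — for small or just-over-power-of-2 n, padding can outweigh the per-level savings)

Standard: 174676879 multiplications (559^3). Strassen: 282475249 multiplications (7^10, after padding to 1024x1024). Strassen reduces 8 recursive multiplications to 7 at each level.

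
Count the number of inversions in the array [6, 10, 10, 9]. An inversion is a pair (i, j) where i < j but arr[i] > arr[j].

Finding inversions in [6, 10, 10, 9]:

(1, 3): arr[1]=10 > arr[3]=9
(2, 3): arr[2]=10 > arr[3]=9

Total inversions: 2

The array has 2 inversion(s): (1,3), (2,3). Each pair (i,j) satisfies i < j and arr[i] > arr[j].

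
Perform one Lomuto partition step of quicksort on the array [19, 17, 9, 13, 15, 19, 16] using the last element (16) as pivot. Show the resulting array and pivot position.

Lomuto partition with pivot = 16:

Initial array: [19, 17, 9, 13, 15, 19, 16]

arr[0]=19 > 16: no swap
arr[1]=17 > 16: no swap
arr[2]=9 <= 16: swap with position 0, array becomes [9, 17, 19, 13, 15, 19, 16]
arr[3]=13 <= 16: swap with position 1, array becomes [9, 13, 19, 17, 15, 19, 16]
arr[4]=15 <= 16: swap with position 2, array becomes [9, 13, 15, 17, 19, 19, 16]
arr[5]=19 > 16: no swap

Place pivot at position 3: [9, 13, 15, 16, 19, 19, 17]
Pivot position: 3

After partitioning with pivot 16, the array becomes [9, 13, 15, 16, 19, 19, 17]. The pivot is placed at index 3. All elements to the left of the pivot are <= 16, and all elements to the right are > 16.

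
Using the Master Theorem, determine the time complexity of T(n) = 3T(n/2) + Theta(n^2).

Master Theorem for T(n) = 3T(n/2) + O(n^2):

a = 3, b = 2, c = 2
log_b(a) = log_2(3) = 1.5850

Case 3: c = 2 > log_2(3) = 1.5850
T(n) = O(n^2) = O(n^2)

For T(n) = 3T(n/2) + O(n^2): log_2(3) = 1.5850. This is Case 3 of the Master Theorem (c > log_b(a), work dominated by root), giving O(n^2).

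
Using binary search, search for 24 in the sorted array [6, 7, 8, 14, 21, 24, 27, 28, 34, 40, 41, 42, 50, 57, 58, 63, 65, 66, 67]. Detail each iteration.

Binary search for 24 in [6, 7, 8, 14, 21, 24, 27, 28, 34, 40, 41, 42, 50, 57, 58, 63, 65, 66, 67]:

lo=0, hi=18, mid=9, arr[mid]=40 -> 40 > 24, search left half
lo=0, hi=8, mid=4, arr[mid]=21 -> 21 < 24, search right half
lo=5, hi=8, mid=6, arr[mid]=27 -> 27 > 24, search left half
lo=5, hi=5, mid=5, arr[mid]=24 -> Found target at index 5!

Binary search finds 24 at index 5 after 4 comparisons. The search repeatedly halves the search space by comparing with the middle element.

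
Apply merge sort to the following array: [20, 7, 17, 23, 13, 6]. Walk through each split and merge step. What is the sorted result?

Merge sort trace:

Split: [20, 7, 17, 23, 13, 6] -> [20, 7, 17] and [23, 13, 6]
  Split: [20, 7, 17] -> [20] and [7, 17]
    Split: [7, 17] -> [7] and [17]
    Merge: [7] + [17] -> [7, 17]
  Merge: [20] + [7, 17] -> [7, 17, 20]
  Split: [23, 13, 6] -> [23] and [13, 6]
    Split: [13, 6] -> [13] and [6]
    Merge: [13] + [6] -> [6, 13]
  Merge: [23] + [6, 13] -> [6, 13, 23]
Merge: [7, 17, 20] + [6, 13, 23] -> [6, 7, 13, 17, 20, 23]

Final sorted array: [6, 7, 13, 17, 20, 23]

The merge sort proceeds by recursively splitting the array and merging sorted halves.
After all merges, the sorted array is [6, 7, 13, 17, 20, 23].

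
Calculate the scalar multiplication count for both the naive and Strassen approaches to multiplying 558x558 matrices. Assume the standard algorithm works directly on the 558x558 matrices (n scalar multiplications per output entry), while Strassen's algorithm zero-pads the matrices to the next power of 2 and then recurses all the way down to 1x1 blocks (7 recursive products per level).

Matrix multiplication for 558x558 matrices:

Strassen's algorithm requires power-of-2 dimensions. Pad 558x558 to 1024x1024 (next power of 2).

Standard algorithm: 558^3 = 173741112 multiplications
Strassen's algorithm: 7^(log2(1024)) = 7^10 = 282475249 multiplications
Difference: 173741112 - 282475249 = -108734137 (Strassen uses MORE here due to padding overhead — for small or just-over-power-of-2 n, padding can outweigh the per-level savings)

Standard: 173741112 multiplications (558^3). Strassen: 282475249 multiplications (7^10, after padding to 1024x1024). Strassen reduces 8 recursive multiplications to 7 at each level.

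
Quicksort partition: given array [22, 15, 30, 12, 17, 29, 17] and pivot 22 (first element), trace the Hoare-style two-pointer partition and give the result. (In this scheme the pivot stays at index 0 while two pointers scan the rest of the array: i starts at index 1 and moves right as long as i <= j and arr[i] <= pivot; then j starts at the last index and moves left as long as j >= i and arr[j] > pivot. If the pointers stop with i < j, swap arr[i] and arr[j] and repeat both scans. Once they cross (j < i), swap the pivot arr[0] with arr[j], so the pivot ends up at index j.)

Hoare-style two-pointer partition with pivot = 22:

Initial array: [22, 15, 30, 12, 17, 29, 17]

Pointers start at i = 1, j = 6.
i stops at index 2 (arr[2]=30 > 22), j stops at index 6 (arr[6]=17 <= 22): swap arr[2] and arr[6], array becomes [22, 15, 17, 12, 17, 29, 30]
i ends at 5, j ends at 4: the pointers have crossed (j < i), so scanning stops.

Swap pivot arr[0] with arr[4] to place pivot at position 4: [17, 15, 17, 12, 22, 29, 30]
Pivot position: 4

After partitioning with pivot 22, the array becomes [17, 15, 17, 12, 22, 29, 30]. The pivot is placed at index 4. All elements to the left of the pivot are <= 22, and all elements to the right are > 22.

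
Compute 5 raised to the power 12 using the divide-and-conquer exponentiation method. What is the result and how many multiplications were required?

Computing 5^12 by squaring (build up from 5^1; each line after the first costs one multiplication):

5^1 = 5
5^2 = (5^1)^2 = 5^2 = 25
5^3 = 5 * 5^2 = 5 * 25 = 125
5^6 = (5^3)^2 = 125^2 = 15625
5^12 = (5^6)^2 = 15625^2 = 244140625

Result: 244140625
Multiplications needed: 4 (4 lines after 5^1)

5^12 = 244140625. Using exponentiation by squaring, this requires 4 multiplications. The key idea: if the exponent is even, square the half-power; if odd, multiply by the base once.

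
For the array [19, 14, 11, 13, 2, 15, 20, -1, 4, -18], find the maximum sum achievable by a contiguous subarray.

Using Kadane's algorithm on [19, 14, 11, 13, 2, 15, 20, -1, 4, -18]:

Scanning through the array:
Position 1 (value 14): max_ending_here = 33, max_so_far = 33
Position 2 (value 11): max_ending_here = 44, max_so_far = 44
Position 3 (value 13): max_ending_here = 57, max_so_far = 57
Position 4 (value 2): max_ending_here = 59, max_so_far = 59
Position 5 (value 15): max_ending_here = 74, max_so_far = 74
Position 6 (value 20): max_ending_here = 94, max_so_far = 94
Position 7 (value -1): max_ending_here = 93, max_so_far = 94
Position 8 (value 4): max_ending_here = 97, max_so_far = 97
Position 9 (value -18): max_ending_here = 79, max_so_far = 97

Maximum subarray: [19, 14, 11, 13, 2, 15, 20, -1, 4]
Maximum sum: 97

The maximum subarray is [19, 14, 11, 13, 2, 15, 20, -1, 4] with sum 97. This subarray runs from index 0 to index 8.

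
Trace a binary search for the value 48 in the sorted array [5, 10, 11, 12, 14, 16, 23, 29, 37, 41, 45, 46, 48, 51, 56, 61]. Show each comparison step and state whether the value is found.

Binary search for 48 in [5, 10, 11, 12, 14, 16, 23, 29, 37, 41, 45, 46, 48, 51, 56, 61]:

lo=0, hi=15, mid=7, arr[mid]=29 -> 29 < 48, search right half
lo=8, hi=15, mid=11, arr[mid]=46 -> 46 < 48, search right half
lo=12, hi=15, mid=13, arr[mid]=51 -> 51 > 48, search left half
lo=12, hi=12, mid=12, arr[mid]=48 -> Found target at index 12!

Binary search finds 48 at index 12 after 4 comparisons. The search repeatedly halves the search space by comparing with the middle element.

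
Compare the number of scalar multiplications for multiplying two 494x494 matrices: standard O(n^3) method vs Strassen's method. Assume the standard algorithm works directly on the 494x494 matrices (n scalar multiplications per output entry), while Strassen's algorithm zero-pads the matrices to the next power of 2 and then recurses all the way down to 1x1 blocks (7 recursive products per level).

Matrix multiplication for 494x494 matrices:

Strassen's algorithm requires power-of-2 dimensions. Pad 494x494 to 512x512 (next power of 2).

Standard algorithm: 494^3 = 120553784 multiplications
Strassen's algorithm: 7^(log2(512)) = 7^9 = 40353607 multiplications
Savings: 120553784 - 40353607 = 80200177 multiplications

Standard: 120553784 multiplications (494^3). Strassen: 40353607 multiplications (7^9, after padding to 512x512). Strassen reduces 8 recursive multiplications to 7 at each level.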